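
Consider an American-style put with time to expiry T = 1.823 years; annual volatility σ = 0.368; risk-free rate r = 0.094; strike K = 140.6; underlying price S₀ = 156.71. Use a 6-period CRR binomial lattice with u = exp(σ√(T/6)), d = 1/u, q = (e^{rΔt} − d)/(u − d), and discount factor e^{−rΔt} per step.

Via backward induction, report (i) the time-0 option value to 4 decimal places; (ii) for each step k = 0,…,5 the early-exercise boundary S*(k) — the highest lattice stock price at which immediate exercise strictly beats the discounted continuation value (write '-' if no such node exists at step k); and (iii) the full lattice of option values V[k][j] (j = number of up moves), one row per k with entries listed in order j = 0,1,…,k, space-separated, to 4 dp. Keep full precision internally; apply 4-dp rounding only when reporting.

price = 13.7753
boundary = - - - 85.2732 104.4497 85.2732
tree:
13.7753
22.7730 6.2496
36.3186 11.5566 1.7063
55.3268 20.8219 3.6607 0.0000
70.9826 36.1503 7.8539 0.0000 0.0000
83.7640 55.3268 16.8499 0.0000 0.0000 0.0000
94.1989 70.9826 36.1503 0.0000 0.0000 0.0000 0.0000

Δt=0.30383, u=1.22488, d=0.81640, q=0.52039, disc=e^(-rΔt)=0.97184
k=6 terminal: V=max(K-S,0) → 94.1989 70.9826 36.1503 0.0000 0.0000 0.0000 0.0000
k=5: j=0 S=56.8360 intr=83.7640 cont=79.8053 V=83.7640[EX]; j=1 S=85.2732 intr=55.3268 cont=51.3680 V=55.3268[EX]; j=2 S=127.9387 intr=12.6613 cont=16.8499 V=16.8499[hold]; j=3 S=191.9515 intr=0.0000 cont=0.0000 V=0.0000[hold]; j=4 S=287.9923 intr=0.0000 cont=0.0000 V=0.0000[hold]; j=5 S=432.0861 intr=0.0000 cont=0.0000 V=0.0000[hold]  S*(5)=85.2732
k=4: j=0 S=69.6174 intr=70.9826 cont=67.0238 V=70.9826[EX]; j=1 S=104.4497 intr=36.1503 cont=34.3098 V=36.1503[EX]; j=2 S=156.7100 intr=0.0000 cont=7.8539 V=7.8539[hold]; j=3 S=235.1181 intr=0.0000 cont=0.0000 V=0.0000[hold]; j=4 S=352.7569 intr=0.0000 cont=0.0000 V=0.0000[hold]  S*(4)=104.4497
k=3: j=0 S=85.2732 intr=55.3268 cont=51.3680 V=55.3268[EX]; j=1 S=127.9387 intr=12.6613 cont=20.8219 V=20.8219[hold]; j=2 S=191.9515 intr=0.0000 cont=3.6607 V=3.6607[hold]; j=3 S=287.9923 intr=0.0000 cont=0.0000 V=0.0000[hold]  S*(3)=85.2732
k=2: j=0 S=104.4497 intr=36.1503 cont=36.3186 V=36.3186[hold]; j=1 S=156.7100 intr=0.0000 cont=11.5566 V=11.5566[hold]; j=2 S=235.1181 intr=0.0000 cont=1.7063 V=1.7063[hold]  S*(2)=-
k=1: j=0 S=127.9387 intr=12.6613 cont=22.7730 V=22.7730[hold]; j=1 S=191.9515 intr=0.0000 cont=6.2496 V=6.2496[hold]  S*(1)=-
k=0: j=0 S=156.7100 intr=0.0000 cont=13.7753 V=13.7753[hold]  S*(0)=-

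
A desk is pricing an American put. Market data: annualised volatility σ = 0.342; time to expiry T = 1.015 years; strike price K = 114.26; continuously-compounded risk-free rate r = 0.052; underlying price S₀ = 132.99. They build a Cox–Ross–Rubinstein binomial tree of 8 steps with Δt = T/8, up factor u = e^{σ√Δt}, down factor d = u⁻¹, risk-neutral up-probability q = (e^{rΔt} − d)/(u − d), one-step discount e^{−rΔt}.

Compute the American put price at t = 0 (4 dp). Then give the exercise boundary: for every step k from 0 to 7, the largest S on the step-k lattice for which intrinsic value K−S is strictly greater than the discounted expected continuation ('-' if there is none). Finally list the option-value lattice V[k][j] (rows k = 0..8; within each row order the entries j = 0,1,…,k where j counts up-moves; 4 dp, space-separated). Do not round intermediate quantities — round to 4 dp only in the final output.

price = 7.6652
boundary = - - - - 81.6955 72.3257 81.6955 92.2791
tree:
7.6652
11.5243 3.8567
16.8583 6.2726 1.4600
23.8787 9.9688 2.6107 0.3133
32.5645 15.3951 4.6029 0.6267 0.0000
41.9343 22.9259 7.9690 1.2533 0.0000 0.0000
50.2294 32.5645 13.4642 2.5066 0.0000 0.0000 0.0000
57.5731 41.9343 21.9809 5.0132 0.0000 0.0000 0.0000 0.0000
64.0746 50.2294 32.5645 10.0262 0.0000 0.0000 0.0000 0.0000 0.0000

Δt=0.12687, u=1.12955, d=0.88531, q=0.49668, disc=e^(-rΔt)=0.99342
k=8 terminal: V=max(K-S,0) → 64.0746 50.2294 32.5645 10.0262 0.0000 0.0000 0.0000 0.0000 0.0000
k=7: j=0 S=56.6869 intr=57.5731 cont=56.8218 V=57.5731[EX]; j=1 S=72.3257 intr=41.9343 cont=41.1829 V=41.9343[EX]; j=2 S=92.2791 intr=21.9809 cont=21.2295 V=21.9809[EX]; j=3 S=117.7372 intr=0.0000 cont=5.0132 V=5.0132[hold]; j=4 S=150.2188 intr=0.0000 cont=0.0000 V=0.0000[hold]; j=5 S=191.6614 intr=0.0000 cont=0.0000 V=0.0000[hold]; j=6 S=244.5373 intr=0.0000 cont=0.0000 V=0.0000[hold]; j=7 S=312.0006 intr=0.0000 cont=0.0000 V=0.0000[hold]  S*(7)=92.2791
k=6: j=0 S=64.0306 intr=50.2294 cont=49.4780 V=50.2294[EX]; j=1 S=81.6955 intr=32.5645 cont=31.8131 V=32.5645[EX]; j=2 S=104.2338 intr=10.0262 cont=13.4642 V=13.4642[hold]; j=3 S=132.9900 intr=0.0000 cont=2.5066 V=2.5066[hold]; j=4 S=169.6795 intr=0.0000 cont=0.0000 V=0.0000[hold]; j=5 S=216.4910 intr=0.0000 cont=0.0000 V=0.0000[hold]; j=6 S=276.2169 intr=0.0000 cont=0.0000 V=0.0000[hold]  S*(6)=81.6955
k=5: j=0 S=72.3257 intr=41.9343 cont=41.1829 V=41.9343[EX]; j=1 S=92.2791 intr=21.9809 cont=22.9259 V=22.9259[hold]; j=2 S=117.7372 intr=0.0000 cont=7.9690 V=7.9690[hold]; j=3 S=150.2188 intr=0.0000 cont=1.2533 V=1.2533[hold]; j=4 S=191.6614 intr=0.0000 cont=0.0000 V=0.0000[hold]; j=5 S=244.5373 intr=0.0000 cont=0.0000 V=0.0000[hold]  S*(5)=72.3257
k=4: j=0 S=81.6955 intr=32.5645 cont=32.2794 V=32.5645[EX]; j=1 S=104.2338 intr=10.0262 cont=15.3951 V=15.3951[hold]; j=2 S=132.9900 intr=0.0000 cont=4.6029 V=4.6029[hold]; j=3 S=169.6795 intr=0.0000 cont=0.6267 V=0.6267[hold]; j=4 S=216.4910 intr=0.0000 cont=0.0000 V=0.0000[hold]  S*(4)=81.6955
k=3: j=0 S=92.2791 intr=21.9809 cont=23.8787 V=23.8787[hold]; j=1 S=117.7372 intr=0.0000 cont=9.9688 V=9.9688[hold]; j=2 S=150.2188 intr=0.0000 cont=2.6107 V=2.6107[hold]; j=3 S=191.6614 intr=0.0000 cont=0.3133 V=0.3133[hold]  S*(3)=-
k=2: j=0 S=104.2338 intr=10.0262 cont=16.8583 V=16.8583[hold]; j=1 S=132.9900 intr=0.0000 cont=6.2726 V=6.2726[hold]; j=2 S=169.6795 intr=0.0000 cont=1.4600 V=1.4600[hold]  S*(2)=-
k=1: j=0 S=117.7372 intr=0.0000 cont=11.5243 V=11.5243[hold]; j=1 S=150.2188 intr=0.0000 cont=3.8567 V=3.8567[hold]  S*(1)=-
k=0: j=0 S=132.9900 intr=0.0000 cont=7.6652 V=7.6652[hold]  S*(0)=-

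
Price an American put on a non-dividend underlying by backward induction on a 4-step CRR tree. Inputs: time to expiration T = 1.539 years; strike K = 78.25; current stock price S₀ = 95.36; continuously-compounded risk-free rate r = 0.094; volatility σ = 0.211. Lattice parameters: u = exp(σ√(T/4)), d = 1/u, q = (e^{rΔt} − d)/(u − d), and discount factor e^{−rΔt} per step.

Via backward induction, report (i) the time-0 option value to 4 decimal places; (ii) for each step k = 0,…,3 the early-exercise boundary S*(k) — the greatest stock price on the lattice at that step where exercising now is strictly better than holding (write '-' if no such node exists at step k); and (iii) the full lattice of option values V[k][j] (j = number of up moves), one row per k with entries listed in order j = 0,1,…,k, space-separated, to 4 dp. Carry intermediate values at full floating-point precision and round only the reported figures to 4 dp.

Δt=0.38475, u=1.13983, d=0.87732, q=0.60762, disc=e^(-rΔt)=0.96448
k=4 terminal: V=max(K-S,0) → 21.7556 4.8517 0.0000 0.0000 0.0000
k=3: j=0 S=64.3940 intr=13.8560 cont=11.0765 V=13.8560[EX]; j=1 S=83.6616 intr=0.0000 cont=1.8361 V=1.8361[hold]; j=2 S=108.6942 intr=0.0000 cont=0.0000 V=0.0000[hold]; j=3 S=141.2170 intr=0.0000 cont=0.0000 V=0.0000[hold]  S*(3)=64.3940
k=2: j=0 S=73.3983 intr=4.8517 cont=6.3197 V=6.3197[hold]; j=1 S=95.3600 intr=0.0000 cont=0.6949 V=0.6949[hold]; j=2 S=123.8930 intr=0.0000 cont=0.0000 V=0.0000[hold]  S*(2)=-
k=1: j=0 S=83.6616 intr=0.0000 cont=2.7988 V=2.7988[hold]; j=1 S=108.6942 intr=0.0000 cont=0.2630 V=0.2630[hold]  S*(1)=-
k=0: j=0 S=95.3600 intr=0.0000 cont=1.2133 V=1.2133[hold]  S*(0)=-

price = 1.2133
boundary = - - - 64.3940
tree:
1.2133
2.7988 0.2630
6.3197 0.6949 0.0000
13.8560 1.8361 0.0000 0.0000
21.7556 4.8517 0.0000 0.0000 0.0000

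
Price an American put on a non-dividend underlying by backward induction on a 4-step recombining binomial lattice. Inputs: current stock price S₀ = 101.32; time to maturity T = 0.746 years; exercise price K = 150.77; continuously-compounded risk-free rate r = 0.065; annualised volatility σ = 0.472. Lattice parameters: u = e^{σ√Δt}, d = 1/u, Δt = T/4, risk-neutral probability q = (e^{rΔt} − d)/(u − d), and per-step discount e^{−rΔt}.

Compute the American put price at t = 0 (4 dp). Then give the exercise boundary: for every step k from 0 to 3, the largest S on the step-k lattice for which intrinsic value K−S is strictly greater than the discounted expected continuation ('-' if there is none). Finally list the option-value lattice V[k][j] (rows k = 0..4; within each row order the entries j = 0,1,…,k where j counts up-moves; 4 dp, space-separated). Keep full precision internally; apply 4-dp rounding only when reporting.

price = 50.1788
boundary = - 82.6362 101.3200 124.2282
tree:
50.1788
68.1338 31.9216
83.3723 49.4500 13.6636
95.8007 68.1338 26.5418 0.0000
105.9373 83.3723 49.4500 0.0000 0.0000

Δt=0.18650, u=1.22610, d=0.81560, q=0.47893, disc=e^(-rΔt)=0.98795
k=4 terminal: V=max(K-S,0) → 105.9373 83.3723 49.4500 0.0000 0.0000
k=3: j=0 S=54.9693 intr=95.8007 cont=93.9840 V=95.8007[EX]; j=1 S=82.6362 intr=68.1338 cont=66.3171 V=68.1338[EX]; j=2 S=124.2282 intr=26.5418 cont=25.4566 V=26.5418[EX]; j=3 S=186.7541 intr=0.0000 cont=0.0000 V=0.0000[hold]  S*(3)=124.2282
k=2: j=0 S=67.3977 intr=83.3723 cont=81.5556 V=83.3723[EX]; j=1 S=101.3200 intr=49.4500 cont=47.6333 V=49.4500[EX]; j=2 S=152.3158 intr=0.0000 cont=13.6636 V=13.6636[hold]  S*(2)=101.3200
k=1: j=0 S=82.6362 intr=68.1338 cont=66.3171 V=68.1338[EX]; j=1 S=124.2282 intr=26.5418 cont=31.9216 V=31.9216[hold]  S*(1)=82.6362
k=0: j=0 S=101.3200 intr=49.4500 cont=50.1788 V=50.1788[hold]  S*(0)=-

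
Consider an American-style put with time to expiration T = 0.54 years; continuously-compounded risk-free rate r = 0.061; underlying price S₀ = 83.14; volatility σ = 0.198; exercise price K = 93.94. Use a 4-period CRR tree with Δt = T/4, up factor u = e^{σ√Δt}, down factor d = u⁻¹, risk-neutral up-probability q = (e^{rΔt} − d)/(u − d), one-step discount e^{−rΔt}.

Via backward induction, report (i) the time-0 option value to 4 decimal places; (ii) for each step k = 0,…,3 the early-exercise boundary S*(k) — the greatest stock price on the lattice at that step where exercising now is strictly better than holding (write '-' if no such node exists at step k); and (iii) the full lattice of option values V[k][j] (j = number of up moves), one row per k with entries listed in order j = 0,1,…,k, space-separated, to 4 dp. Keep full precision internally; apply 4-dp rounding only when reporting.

params: Δt=0.13500 u=1.07546 d=0.92983 q=0.53860 e^(-rΔt)=0.99180
t_4 payoffs: 31.7915 22.0580 10.8000 0.0000 0.0000
t_3: node(3,0) S=66.8383 payoff=27.1017 vs cont=26.3313 → 27.1017 [stop]  node(3,1) S=77.3063 payoff=16.6337 vs cont=15.8632 → 16.6337 [stop]  node(3,2) S=89.4139 payoff=4.5261 vs cont=4.9422 → 4.9422 [wait]  node(3,3) S=103.4176 payoff=0.0000 vs cont=0.0000 → 0.0000 [wait]  ⇒ S*(3)=77.3063
t_2: node(2,0) S=71.8820 payoff=22.0580 vs cont=21.2876 → 22.0580 [stop]  node(2,1) S=83.1400 payoff=10.8000 vs cont=10.2519 → 10.8000 [stop]  node(2,2) S=96.1612 payoff=0.0000 vs cont=2.2616 → 2.2616 [wait]  ⇒ S*(2)=83.1400
t_1: node(1,0) S=77.3063 payoff=16.6337 vs cont=15.8632 → 16.6337 [stop]  node(1,1) S=89.4139 payoff=4.5261 vs cont=6.1504 → 6.1504 [wait]  ⇒ S*(1)=77.3063
t_0: node(0,0) S=83.1400 payoff=10.8000 vs cont=10.8972 → 10.8972 [wait]  ⇒ S*(0)=-

price = 10.8972
boundary = - 77.3063 83.1400 77.3063
tree:
10.8972
16.6337 6.1504
22.0580 10.8000 2.2616
27.1017 16.6337 4.9422 0.0000
31.7915 22.0580 10.8000 0.0000 0.0000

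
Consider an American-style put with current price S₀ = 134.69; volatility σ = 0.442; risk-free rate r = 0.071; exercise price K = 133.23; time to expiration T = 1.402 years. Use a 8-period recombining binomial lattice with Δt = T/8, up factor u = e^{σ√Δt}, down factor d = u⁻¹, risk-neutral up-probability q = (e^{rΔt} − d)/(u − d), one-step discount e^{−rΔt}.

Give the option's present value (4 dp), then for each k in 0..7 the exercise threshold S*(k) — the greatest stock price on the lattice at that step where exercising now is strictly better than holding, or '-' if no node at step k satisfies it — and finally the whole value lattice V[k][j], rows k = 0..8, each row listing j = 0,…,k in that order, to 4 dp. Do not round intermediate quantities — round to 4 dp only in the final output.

Δt=0.17525, u=1.20326, d=0.83108, q=0.48751, disc=e^(-rΔt)=0.98763
k=8 terminal: V=max(K-S,0) → 102.5778 88.8507 68.9762 40.2013 0.0000 0.0000 0.0000 0.0000 0.0000
k=7: j=0 S=36.8826 intr=96.3474 cont=94.7000 V=96.3474[EX]; j=1 S=53.3998 intr=79.8302 cont=78.1828 V=79.8302[EX]; j=2 S=77.3139 intr=55.9161 cont=54.2686 V=55.9161[EX]; j=3 S=111.9376 intr=21.2924 cont=20.3478 V=21.2924[EX]; j=4 S=162.0670 intr=0.0000 cont=0.0000 V=0.0000[hold]; j=5 S=234.6459 intr=0.0000 cont=0.0000 V=0.0000[hold]; j=6 S=339.7280 intr=0.0000 cont=0.0000 V=0.0000[hold]; j=7 S=491.8693 intr=0.0000 cont=0.0000 V=0.0000[hold]  S*(7)=111.9376
k=6: j=0 S=44.3793 intr=88.8507 cont=87.2033 V=88.8507[EX]; j=1 S=64.2538 intr=68.9762 cont=67.3288 V=68.9762[EX]; j=2 S=93.0287 intr=40.2013 cont=38.5538 V=40.2013[EX]; j=3 S=134.6900 intr=0.0000 cont=10.7771 V=10.7771[hold]; j=4 S=195.0086 intr=0.0000 cont=0.0000 V=0.0000[hold]; j=5 S=282.3398 intr=0.0000 cont=0.0000 V=0.0000[hold]; j=6 S=408.7808 intr=0.0000 cont=0.0000 V=0.0000[hold]  S*(6)=93.0287
k=5: j=0 S=53.3998 intr=79.8302 cont=78.1828 V=79.8302[EX]; j=1 S=77.3139 intr=55.9161 cont=54.2686 V=55.9161[EX]; j=2 S=111.9376 intr=21.2924 cont=25.5369 V=25.5369[hold]; j=3 S=162.0670 intr=0.0000 cont=5.4548 V=5.4548[hold]; j=4 S=234.6459 intr=0.0000 cont=0.0000 V=0.0000[hold]; j=5 S=339.7280 intr=0.0000 cont=0.0000 V=0.0000[hold]  S*(5)=77.3139
k=4: j=0 S=64.2538 intr=68.9762 cont=67.3288 V=68.9762[EX]; j=1 S=93.0287 intr=40.2013 cont=40.5975 V=40.5975[hold]; j=2 S=134.6900 intr=0.0000 cont=15.5519 V=15.5519[hold]; j=3 S=195.0086 intr=0.0000 cont=2.7610 V=2.7610[hold]; j=4 S=282.3398 intr=0.0000 cont=0.0000 V=0.0000[hold]  S*(4)=64.2538
k=3: j=0 S=77.3139 intr=55.9161 cont=54.4594 V=55.9161[EX]; j=1 S=111.9376 intr=21.2924 cont=28.0364 V=28.0364[hold]; j=2 S=162.0670 intr=0.0000 cont=9.2009 V=9.2009[hold]; j=3 S=234.6459 intr=0.0000 cont=1.3975 V=1.3975[hold]  S*(3)=77.3139
k=2: j=0 S=93.0287 intr=40.2013 cont=41.8010 V=41.8010[hold]; j=1 S=134.6900 intr=0.0000 cont=18.6207 V=18.6207[hold]; j=2 S=195.0086 intr=0.0000 cont=5.3299 V=5.3299[hold]  S*(2)=-
k=1: j=0 S=111.9376 intr=21.2924 cont=30.1231 V=30.1231[hold]; j=1 S=162.0670 intr=0.0000 cont=11.9911 V=11.9911[hold]  S*(1)=-
k=0: j=0 S=134.6900 intr=0.0000 cont=21.0203 V=21.0203[hold]  S*(0)=-

price = 21.0203
boundary = - - - 77.3139 64.2538 77.3139 93.0287 111.9376
tree:
21.0203
30.1231 11.9911
41.8010 18.6207 5.3299
55.9161 28.0364 9.2009 1.3975
68.9762 40.5975 15.5519 2.7610 0.0000
79.8302 55.9161 25.5369 5.4548 0.0000 0.0000
88.8507 68.9762 40.2013 10.7771 0.0000 0.0000 0.0000
96.3474 79.8302 55.9161 21.2924 0.0000 0.0000 0.0000 0.0000
102.5778 88.8507 68.9762 40.2013 0.0000 0.0000 0.0000 0.0000 0.0000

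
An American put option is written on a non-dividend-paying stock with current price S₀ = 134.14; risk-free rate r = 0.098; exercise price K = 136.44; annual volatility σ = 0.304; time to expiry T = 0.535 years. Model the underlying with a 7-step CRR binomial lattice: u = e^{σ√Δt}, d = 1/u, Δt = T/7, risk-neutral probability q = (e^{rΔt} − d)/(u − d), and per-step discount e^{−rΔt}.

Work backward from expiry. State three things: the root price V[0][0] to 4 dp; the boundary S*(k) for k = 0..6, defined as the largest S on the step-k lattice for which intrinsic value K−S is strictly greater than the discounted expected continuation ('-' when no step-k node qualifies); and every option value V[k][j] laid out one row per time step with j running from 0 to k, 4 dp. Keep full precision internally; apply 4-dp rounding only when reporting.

price = 10.5391
boundary = - - - 104.2462 113.3860 104.2462 113.3860
tree:
10.5391
15.8886 5.8247
23.1005 9.5569 2.5137
32.1938 15.1611 4.5967 0.6551
40.5969 23.0540 8.1995 1.3856 0.0000
48.3227 32.1938 14.1214 2.9308 0.0000 0.0000
55.4257 40.5969 23.0540 6.1993 0.0000 0.0000 0.0000
61.9561 48.3227 32.1938 13.1128 0.0000 0.0000 0.0000 0.0000

params: Δt=0.07643 u=1.08768 d=0.91939 q=0.52368 e^(-rΔt)=0.99254
t_7 payoffs: 61.9561 48.3227 32.1938 13.1128 0.0000 0.0000 0.0000 0.0000
t_6: node(6,0) S=81.0143 payoff=55.4257 vs cont=54.4075 → 55.4257 [stop]  node(6,1) S=95.8431 payoff=40.5969 vs cont=39.5788 → 40.5969 [stop]  node(6,2) S=113.3860 payoff=23.0540 vs cont=22.0359 → 23.0540 [stop]  node(6,3) S=134.1400 payoff=2.3000 vs cont=6.1993 → 6.1993 [wait]  node(6,4) S=158.6928 payoff=0.0000 vs cont=0.0000 → 0.0000 [wait]  node(6,5) S=187.7396 payoff=0.0000 vs cont=0.0000 → 0.0000 [wait]  node(6,6) S=222.1032 payoff=0.0000 vs cont=0.0000 → 0.0000 [wait]  ⇒ S*(6)=113.3860
t_5: node(5,0) S=88.1173 payoff=48.3227 vs cont=47.3046 → 48.3227 [stop]  node(5,1) S=104.2462 payoff=32.1938 vs cont=31.1757 → 32.1938 [stop]  node(5,2) S=123.3272 payoff=13.1128 vs cont=14.1214 → 14.1214 [wait]  node(5,3) S=145.9008 payoff=0.0000 vs cont=2.9308 → 2.9308 [wait]  node(5,4) S=172.6062 payoff=0.0000 vs cont=0.0000 → 0.0000 [wait]  node(5,5) S=204.1998 payoff=0.0000 vs cont=0.0000 → 0.0000 [wait]  ⇒ S*(5)=104.2462
t_4: node(4,0) S=95.8431 payoff=40.5969 vs cont=39.5788 → 40.5969 [stop]  node(4,1) S=113.3860 payoff=23.0540 vs cont=22.5601 → 23.0540 [stop]  node(4,2) S=134.1400 payoff=2.3000 vs cont=8.1995 → 8.1995 [wait]  node(4,3) S=158.6928 payoff=0.0000 vs cont=1.3856 → 1.3856 [wait]  node(4,4) S=187.7396 payoff=0.0000 vs cont=0.0000 → 0.0000 [wait]  ⇒ S*(4)=113.3860
t_3: node(3,0) S=104.2462 payoff=32.1938 vs cont=31.1757 → 32.1938 [stop]  node(3,1) S=123.3272 payoff=13.1128 vs cont=15.1611 → 15.1611 [wait]  node(3,2) S=145.9008 payoff=0.0000 vs cont=4.5967 → 4.5967 [wait]  node(3,3) S=172.6062 payoff=0.0000 vs cont=0.6551 → 0.6551 [wait]  ⇒ S*(3)=104.2462
t_2: node(2,0) S=113.3860 payoff=23.0540 vs cont=23.1005 → 23.1005 [wait]  node(2,1) S=134.1400 payoff=2.3000 vs cont=9.5569 → 9.5569 [wait]  node(2,2) S=158.6928 payoff=0.0000 vs cont=2.5137 → 2.5137 [wait]  ⇒ S*(2)=-
t_1: node(1,0) S=123.3272 payoff=13.1128 vs cont=15.8886 → 15.8886 [wait]  node(1,1) S=145.9008 payoff=0.0000 vs cont=5.8247 → 5.8247 [wait]  ⇒ S*(1)=-
t_0: node(0,0) S=134.1400 payoff=2.3000 vs cont=10.5391 → 10.5391 [wait]  ⇒ S*(0)=-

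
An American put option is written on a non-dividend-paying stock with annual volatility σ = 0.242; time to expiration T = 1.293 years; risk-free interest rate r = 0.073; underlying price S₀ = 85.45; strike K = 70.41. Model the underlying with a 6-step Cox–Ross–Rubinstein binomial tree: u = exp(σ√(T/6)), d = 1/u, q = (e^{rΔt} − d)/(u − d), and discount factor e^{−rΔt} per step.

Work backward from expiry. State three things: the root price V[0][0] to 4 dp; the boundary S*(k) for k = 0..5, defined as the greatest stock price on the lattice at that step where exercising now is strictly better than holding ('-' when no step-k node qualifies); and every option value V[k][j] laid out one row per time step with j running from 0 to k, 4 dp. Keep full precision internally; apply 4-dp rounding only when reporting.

price = 1.7349
boundary = - - - - 54.5199 61.0021
tree:
1.7349
3.1673 0.5770
5.6375 1.1757 0.0888
9.6978 2.3763 0.1970 0.0000
15.8901 4.7565 0.4374 0.0000 0.0000
21.6834 9.4079 0.9709 0.0000 0.0000 0.0000
26.8611 15.8901 2.1551 0.0000 0.0000 0.0000 0.0000

params: Δt=0.21550 u=1.11889 d=0.89374 q=0.54237 e^(-rΔt)=0.98439
t_6 payoffs: 26.8611 15.8901 2.1551 0.0000 0.0000 0.0000 0.0000
t_5: node(5,0) S=48.7266 payoff=21.6834 vs cont=20.5844 → 21.6834 [stop]  node(5,1) S=61.0021 payoff=9.4079 vs cont=8.3089 → 9.4079 [stop]  node(5,2) S=76.3700 payoff=0.0000 vs cont=0.9709 → 0.9709 [wait]  node(5,3) S=95.6095 payoff=0.0000 vs cont=0.0000 → 0.0000 [wait]  node(5,4) S=119.6960 payoff=0.0000 vs cont=0.0000 → 0.0000 [wait]  node(5,5) S=149.8504 payoff=0.0000 vs cont=0.0000 → 0.0000 [wait]  ⇒ S*(5)=61.0021
t_4: node(4,0) S=54.5199 payoff=15.8901 vs cont=14.7911 → 15.8901 [stop]  node(4,1) S=68.2549 payoff=2.1551 vs cont=4.7565 → 4.7565 [wait]  node(4,2) S=85.4500 payoff=0.0000 vs cont=0.4374 → 0.4374 [wait]  node(4,3) S=106.9770 payoff=0.0000 vs cont=0.0000 → 0.0000 [wait]  node(4,4) S=133.9272 payoff=0.0000 vs cont=0.0000 → 0.0000 [wait]  ⇒ S*(4)=54.5199
t_3: node(3,0) S=61.0021 payoff=9.4079 vs cont=9.6978 → 9.6978 [wait]  node(3,1) S=76.3700 payoff=0.0000 vs cont=2.3763 → 2.3763 [wait]  node(3,2) S=95.6095 payoff=0.0000 vs cont=0.1970 → 0.1970 [wait]  node(3,3) S=119.6960 payoff=0.0000 vs cont=0.0000 → 0.0000 [wait]  ⇒ S*(3)=-
t_2: node(2,0) S=68.2549 payoff=2.1551 vs cont=5.6375 → 5.6375 [wait]  node(2,1) S=85.4500 payoff=0.0000 vs cont=1.1757 → 1.1757 [wait]  node(2,2) S=106.9770 payoff=0.0000 vs cont=0.0888 → 0.0888 [wait]  ⇒ S*(2)=-
t_1: node(1,0) S=76.3700 payoff=0.0000 vs cont=3.1673 → 3.1673 [wait]  node(1,1) S=95.6095 payoff=0.0000 vs cont=0.5770 → 0.5770 [wait]  ⇒ S*(1)=-
t_0: node(0,0) S=85.4500 payoff=0.0000 vs cont=1.7349 → 1.7349 [wait]  ⇒ S*(0)=-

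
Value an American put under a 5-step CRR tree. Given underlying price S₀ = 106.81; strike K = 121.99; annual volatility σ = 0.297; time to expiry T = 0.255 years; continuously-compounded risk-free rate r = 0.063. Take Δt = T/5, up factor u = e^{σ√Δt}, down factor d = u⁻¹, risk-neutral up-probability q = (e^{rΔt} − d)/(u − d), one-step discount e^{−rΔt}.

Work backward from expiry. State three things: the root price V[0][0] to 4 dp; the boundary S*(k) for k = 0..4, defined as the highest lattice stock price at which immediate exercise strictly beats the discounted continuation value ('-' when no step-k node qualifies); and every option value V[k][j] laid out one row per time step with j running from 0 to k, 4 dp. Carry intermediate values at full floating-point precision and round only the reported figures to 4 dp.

price = 16.1566
boundary = - 99.8810 93.4015 99.8810 106.8100
tree:
16.1566
22.1090 10.4759
28.5885 15.6057 5.5585
34.6477 22.1090 9.3863 1.8749
40.3137 28.5885 15.1800 3.8168 0.0000
45.6123 34.6477 22.1090 7.7703 0.0000 0.0000

Δt=0.05100, u=1.06937, d=0.93513, q=0.50721, disc=e^(-rΔt)=0.99679
k=5 terminal: V=max(K-S,0) → 45.6123 34.6477 22.1090 7.7703 0.0000 0.0000
k=4: j=0 S=81.6763 intr=40.3137 cont=39.9224 V=40.3137[EX]; j=1 S=93.4015 intr=28.5885 cont=28.1972 V=28.5885[EX]; j=2 S=106.8100 intr=15.1800 cont=14.7887 V=15.1800[EX]; j=3 S=122.1434 intr=0.0000 cont=3.8168 V=3.8168[hold]; j=4 S=139.6780 intr=0.0000 cont=0.0000 V=0.0000[hold]  S*(4)=106.8100
k=3: j=0 S=87.3423 intr=34.6477 cont=34.2563 V=34.6477[EX]; j=1 S=99.8810 intr=22.1090 cont=21.7177 V=22.1090[EX]; j=2 S=114.2197 intr=7.7703 cont=9.3863 V=9.3863[hold]; j=3 S=130.6168 intr=0.0000 cont=1.8749 V=1.8749[hold]  S*(3)=99.8810
k=2: j=0 S=93.4015 intr=28.5885 cont=28.1972 V=28.5885[EX]; j=1 S=106.8100 intr=15.1800 cont=15.6057 V=15.6057[hold]; j=2 S=122.1434 intr=0.0000 cont=5.5585 V=5.5585[hold]  S*(2)=93.4015
k=1: j=0 S=99.8810 intr=22.1090 cont=21.9329 V=22.1090[EX]; j=1 S=114.2197 intr=7.7703 cont=10.4759 V=10.4759[hold]  S*(1)=99.8810
k=0: j=0 S=106.8100 intr=15.1800 cont=16.1566 V=16.1566[hold]  S*(0)=-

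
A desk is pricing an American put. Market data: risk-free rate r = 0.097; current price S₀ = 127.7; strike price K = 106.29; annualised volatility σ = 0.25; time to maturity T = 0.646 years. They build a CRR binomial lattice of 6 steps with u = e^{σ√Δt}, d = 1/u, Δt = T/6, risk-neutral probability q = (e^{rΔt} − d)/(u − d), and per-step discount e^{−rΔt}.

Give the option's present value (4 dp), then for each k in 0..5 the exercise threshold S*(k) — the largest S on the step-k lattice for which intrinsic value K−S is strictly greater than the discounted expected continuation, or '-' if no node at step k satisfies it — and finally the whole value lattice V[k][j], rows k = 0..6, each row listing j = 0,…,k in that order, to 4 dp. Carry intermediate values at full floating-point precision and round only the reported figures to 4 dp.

Δt=0.10767  u=1.08549  d=0.92124  q=0.54342  discount=0.98961
step 6 (expiry): payoffs max(K−S,0) = 28.2287 14.3112 0.0000 0.0000 0.0000 0.0000 0.0000
step 5: (k=5,j=0): S=84.7348, (K−S)⁺=21.5552, hold=20.4509 ⇒ V=21.5552 exercise | (k=5,j=1): S=99.8420, (K−S)⁺=6.4480, hold=6.4663 ⇒ V=6.4663 continue | (k=5,j=2): S=117.6427, (K−S)⁺=0.0000, hold=0.0000 ⇒ V=0.0000 continue | (k=5,j=3): S=138.6171, (K−S)⁺=0.0000, hold=0.0000 ⇒ V=0.0000 continue | (k=5,j=4): S=163.3309, (K−S)⁺=0.0000, hold=0.0000 ⇒ V=0.0000 continue | (k=5,j=5): S=192.4509, (K−S)⁺=0.0000, hold=0.0000 ⇒ V=0.0000 continue  boundary S*=84.7348
step 4: (k=4,j=0): S=91.9788, (K−S)⁺=14.3112, hold=13.2168 ⇒ V=14.3112 exercise | (k=4,j=1): S=108.3775, (K−S)⁺=0.0000, hold=2.9217 ⇒ V=2.9217 continue | (k=4,j=2): S=127.7000, (K−S)⁺=0.0000, hold=0.0000 ⇒ V=0.0000 continue | (k=4,j=3): S=150.4674, (K−S)⁺=0.0000, hold=0.0000 ⇒ V=0.0000 continue | (k=4,j=4): S=177.2941, (K−S)⁺=0.0000, hold=0.0000 ⇒ V=0.0000 continue  boundary S*=91.9788
step 3: (k=3,j=0): S=99.8420, (K−S)⁺=6.4480, hold=8.0375 ⇒ V=8.0375 continue | (k=3,j=1): S=117.6427, (K−S)⁺=0.0000, hold=1.3201 ⇒ V=1.3201 continue | (k=3,j=2): S=138.6171, (K−S)⁺=0.0000, hold=0.0000 ⇒ V=0.0000 continue | (k=3,j=3): S=163.3309, (K−S)⁺=0.0000, hold=0.0000 ⇒ V=0.0000 continue  boundary S*=-
step 2: (k=2,j=0): S=108.3775, (K−S)⁺=0.0000, hold=4.3416 ⇒ V=4.3416 continue | (k=2,j=1): S=127.7000, (K−S)⁺=0.0000, hold=0.5965 ⇒ V=0.5965 continue | (k=2,j=2): S=150.4674, (K−S)⁺=0.0000, hold=0.0000 ⇒ V=0.0000 continue  boundary S*=-
step 1: (k=1,j=0): S=117.6427, (K−S)⁺=0.0000, hold=2.2824 ⇒ V=2.2824 continue | (k=1,j=1): S=138.6171, (K−S)⁺=0.0000, hold=0.2695 ⇒ V=0.2695 continue  boundary S*=-
step 0: (k=0,j=0): S=127.7000, (K−S)⁺=0.0000, hold=1.1762 ⇒ V=1.1762 continue  boundary S*=-

price = 1.1762
boundary = - - - - 91.9788 84.7348
tree:
1.1762
2.2824 0.2695
4.3416 0.5965 0.0000
8.0375 1.3201 0.0000 0.0000
14.3112 2.9217 0.0000 0.0000 0.0000
21.5552 6.4663 0.0000 0.0000 0.0000 0.0000
28.2287 14.3112 0.0000 0.0000 0.0000 0.0000 0.0000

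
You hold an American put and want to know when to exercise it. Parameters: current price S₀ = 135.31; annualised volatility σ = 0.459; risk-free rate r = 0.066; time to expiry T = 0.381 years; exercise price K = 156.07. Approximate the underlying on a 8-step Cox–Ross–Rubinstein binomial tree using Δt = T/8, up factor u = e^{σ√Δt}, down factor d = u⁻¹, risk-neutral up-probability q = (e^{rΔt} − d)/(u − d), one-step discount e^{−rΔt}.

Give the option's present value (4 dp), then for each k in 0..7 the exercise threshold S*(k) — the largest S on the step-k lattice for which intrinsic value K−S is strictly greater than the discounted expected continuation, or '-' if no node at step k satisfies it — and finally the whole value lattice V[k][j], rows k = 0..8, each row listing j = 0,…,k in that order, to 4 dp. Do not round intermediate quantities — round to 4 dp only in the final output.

price = 26.9797
boundary = - - - 100.1895 110.7452 100.1895 110.7452 122.4130
tree:
26.9797
35.5692 18.2365
45.3739 25.6198 10.6893
55.8805 34.7587 16.2976 4.9361
65.4300 45.3248 24.0136 8.3927 1.3797
74.0694 55.8805 33.8934 13.9120 2.7173 0.0000
81.8852 65.4300 45.3248 22.2445 5.3518 0.0000 0.0000
88.9561 74.0694 55.8805 33.6570 10.5406 0.0000 0.0000 0.0000
95.3531 81.8852 65.4300 45.3248 20.7600 0.0000 0.0000 0.0000 0.0000

Δt=0.04763  u=1.10536  d=0.90469  q=0.49067  discount=0.99686
step 8 (expiry): payoffs max(K−S,0) = 95.3531 81.8852 65.4300 45.3248 20.7600 0.0000 0.0000 0.0000 0.0000
step 7: (k=7,j=0): S=67.1139, (K−S)⁺=88.9561, hold=88.4663 ⇒ V=88.9561 exercise | (k=7,j=1): S=82.0006, (K−S)⁺=74.0694, hold=73.5796 ⇒ V=74.0694 exercise | (k=7,j=2): S=100.1895, (K−S)⁺=55.8805, hold=55.3907 ⇒ V=55.8805 exercise | (k=7,j=3): S=122.4130, (K−S)⁺=33.6570, hold=33.1673 ⇒ V=33.6570 exercise | (k=7,j=4): S=149.5658, (K−S)⁺=6.5042, hold=10.5406 ⇒ V=10.5406 continue | (k=7,j=5): S=182.7416, (K−S)⁺=0.0000, hold=0.0000 ⇒ V=0.0000 continue | (k=7,j=6): S=223.2763, (K−S)⁺=0.0000, hold=0.0000 ⇒ V=0.0000 continue | (k=7,j=7): S=272.8020, (K−S)⁺=0.0000, hold=0.0000 ⇒ V=0.0000 continue  boundary S*=122.4130
step 6: (k=6,j=0): S=74.1848, (K−S)⁺=81.8852, hold=81.3954 ⇒ V=81.8852 exercise | (k=6,j=1): S=90.6400, (K−S)⁺=65.4300, hold=64.9402 ⇒ V=65.4300 exercise | (k=6,j=2): S=110.7452, (K−S)⁺=45.3248, hold=44.8350 ⇒ V=45.3248 exercise | (k=6,j=3): S=135.3100, (K−S)⁺=20.7600, hold=22.2445 ⇒ V=22.2445 continue | (k=6,j=4): S=165.3236, (K−S)⁺=0.0000, hold=5.3518 ⇒ V=5.3518 continue | (k=6,j=5): S=201.9947, (K−S)⁺=0.0000, hold=0.0000 ⇒ V=0.0000 continue | (k=6,j=6): S=246.7999, (K−S)⁺=0.0000, hold=0.0000 ⇒ V=0.0000 continue  boundary S*=110.7452
step 5: (k=5,j=0): S=82.0006, (K−S)⁺=74.0694, hold=73.5796 ⇒ V=74.0694 exercise | (k=5,j=1): S=100.1895, (K−S)⁺=55.8805, hold=55.3907 ⇒ V=55.8805 exercise | (k=5,j=2): S=122.4130, (K−S)⁺=33.6570, hold=33.8934 ⇒ V=33.8934 continue | (k=5,j=3): S=149.5658, (K−S)⁺=6.5042, hold=13.9120 ⇒ V=13.9120 continue | (k=5,j=4): S=182.7416, (K−S)⁺=0.0000, hold=2.7173 ⇒ V=2.7173 continue | (k=5,j=5): S=223.2763, (K−S)⁺=0.0000, hold=0.0000 ⇒ V=0.0000 continue  boundary S*=100.1895
step 4: (k=4,j=0): S=90.6400, (K−S)⁺=65.4300, hold=64.9402 ⇒ V=65.4300 exercise | (k=4,j=1): S=110.7452, (K−S)⁺=45.3248, hold=44.9506 ⇒ V=45.3248 exercise | (k=4,j=2): S=135.3100, (K−S)⁺=20.7600, hold=24.0136 ⇒ V=24.0136 continue | (k=4,j=3): S=165.3236, (K−S)⁺=0.0000, hold=8.3927 ⇒ V=8.3927 continue | (k=4,j=4): S=201.9947, (K−S)⁺=0.0000, hold=1.3797 ⇒ V=1.3797 continue  boundary S*=110.7452
step 3: (k=3,j=0): S=100.1895, (K−S)⁺=55.8805, hold=55.3907 ⇒ V=55.8805 exercise | (k=3,j=1): S=122.4130, (K−S)⁺=33.6570, hold=34.7587 ⇒ V=34.7587 continue | (k=3,j=2): S=149.5658, (K−S)⁺=6.5042, hold=16.2976 ⇒ V=16.2976 continue | (k=3,j=3): S=182.7416, (K−S)⁺=0.0000, hold=4.9361 ⇒ V=4.9361 continue  boundary S*=100.1895
step 2: (k=2,j=0): S=110.7452, (K−S)⁺=45.3248, hold=45.3739 ⇒ V=45.3739 continue | (k=2,j=1): S=135.3100, (K−S)⁺=20.7600, hold=25.6198 ⇒ V=25.6198 continue | (k=2,j=2): S=165.3236, (K−S)⁺=0.0000, hold=10.6893 ⇒ V=10.6893 continue  boundary S*=-
step 1: (k=1,j=0): S=122.4130, (K−S)⁺=33.6570, hold=35.5692 ⇒ V=35.5692 continue | (k=1,j=1): S=149.5658, (K−S)⁺=6.5042, hold=18.2365 ⇒ V=18.2365 continue  boundary S*=-
step 0: (k=0,j=0): S=135.3100, (K−S)⁺=20.7600, hold=26.9797 ⇒ V=26.9797 continue  boundary S*=-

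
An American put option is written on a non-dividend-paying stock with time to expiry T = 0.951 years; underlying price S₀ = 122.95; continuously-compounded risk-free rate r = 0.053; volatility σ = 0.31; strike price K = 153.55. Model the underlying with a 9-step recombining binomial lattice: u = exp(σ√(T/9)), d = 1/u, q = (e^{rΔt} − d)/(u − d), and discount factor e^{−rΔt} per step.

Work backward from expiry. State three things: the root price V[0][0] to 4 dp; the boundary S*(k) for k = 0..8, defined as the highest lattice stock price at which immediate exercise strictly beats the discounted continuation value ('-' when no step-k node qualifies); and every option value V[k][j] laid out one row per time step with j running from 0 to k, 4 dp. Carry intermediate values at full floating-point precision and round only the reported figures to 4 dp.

price = 32.8089
boundary = - 111.1641 100.5081 111.1641 100.5081 111.1641 100.5081 111.1641 122.9500
tree:
32.8089
42.3859 23.6994
53.0419 32.2126 15.5407
62.6765 42.3859 22.5063 8.8221
71.3876 53.0419 31.4949 13.8639 3.9320
79.2636 62.6765 42.3859 21.0705 6.8881 1.0509
86.3846 71.3876 53.0419 30.6979 11.7799 2.1249 0.0000
92.8230 79.2636 62.6765 42.3859 19.4761 4.2964 0.0000 0.0000
98.6442 86.3846 71.3876 53.0419 30.6000 8.6870 0.0000 0.0000 0.0000
103.9074 92.8230 79.2636 62.6765 42.3859 17.5646 0.0000 0.0000 0.0000 0.0000

params: Δt=0.10567 u=1.10602 d=0.90414 q=0.50265 e^(-rΔt)=0.99442
t_9 payoffs: 103.9074 92.8230 79.2636 62.6765 42.3859 17.5646 0.0000 0.0000 0.0000 0.0000
t_8: node(8,0) S=54.9058 payoff=98.6442 vs cont=97.7867 → 98.6442 [stop]  node(8,1) S=67.1654 payoff=86.3846 vs cont=85.5271 → 86.3846 [stop]  node(8,2) S=82.1624 payoff=71.3876 vs cont=70.5300 → 71.3876 [stop]  node(8,3) S=100.5081 payoff=53.0419 vs cont=52.1844 → 53.0419 [stop]  node(8,4) S=122.9500 payoff=30.6000 vs cont=29.7425 → 30.6000 [stop]  node(8,5) S=150.4029 payoff=3.1471 vs cont=8.6870 → 8.6870 [wait]  node(8,6) S=183.9856 payoff=0.0000 vs cont=0.0000 → 0.0000 [wait]  node(8,7) S=225.0667 payoff=0.0000 vs cont=0.0000 → 0.0000 [wait]  node(8,8) S=275.3207 payoff=0.0000 vs cont=0.0000 → 0.0000 [wait]  ⇒ S*(8)=122.9500
t_7: node(7,0) S=60.7270 payoff=92.8230 vs cont=91.9655 → 92.8230 [stop]  node(7,1) S=74.2864 payoff=79.2636 vs cont=78.4060 → 79.2636 [stop]  node(7,2) S=90.8735 payoff=62.6765 vs cont=61.8190 → 62.6765 [stop]  node(7,3) S=111.1641 payoff=42.3859 vs cont=41.5283 → 42.3859 [stop]  node(7,4) S=135.9854 payoff=17.5646 vs cont=19.4761 → 19.4761 [wait]  node(7,5) S=166.3489 payoff=0.0000 vs cont=4.2964 → 4.2964 [wait]  node(7,6) S=203.4921 payoff=0.0000 vs cont=0.0000 → 0.0000 [wait]  node(7,7) S=248.9288 payoff=0.0000 vs cont=0.0000 → 0.0000 [wait]  ⇒ S*(7)=111.1641
t_6: node(6,0) S=67.1654 payoff=86.3846 vs cont=85.5271 → 86.3846 [stop]  node(6,1) S=82.1624 payoff=71.3876 vs cont=70.5300 → 71.3876 [stop]  node(6,2) S=100.5081 payoff=53.0419 vs cont=52.1844 → 53.0419 [stop]  node(6,3) S=122.9500 payoff=30.6000 vs cont=30.6979 → 30.6979 [wait]  node(6,4) S=150.4029 payoff=3.1471 vs cont=11.7799 → 11.7799 [wait]  node(6,5) S=183.9856 payoff=0.0000 vs cont=2.1249 → 2.1249 [wait]  node(6,6) S=225.0667 payoff=0.0000 vs cont=0.0000 → 0.0000 [wait]  ⇒ S*(6)=100.5081
t_5: node(5,0) S=74.2864 payoff=79.2636 vs cont=78.4060 → 79.2636 [stop]  node(5,1) S=90.8735 payoff=62.6765 vs cont=61.8190 → 62.6765 [stop]  node(5,2) S=111.1641 payoff=42.3859 vs cont=41.5773 → 42.3859 [stop]  node(5,3) S=135.9854 payoff=17.5646 vs cont=21.0705 → 21.0705 [wait]  node(5,4) S=166.3489 payoff=0.0000 vs cont=6.8881 → 6.8881 [wait]  node(5,5) S=203.4921 payoff=0.0000 vs cont=1.0509 → 1.0509 [wait]  ⇒ S*(5)=111.1641
t_4: node(4,0) S=82.1624 payoff=71.3876 vs cont=70.5300 → 71.3876 [stop]  node(4,1) S=100.5081 payoff=53.0419 vs cont=52.1844 → 53.0419 [stop]  node(4,2) S=122.9500 payoff=30.6000 vs cont=31.4949 → 31.4949 [wait]  node(4,3) S=150.4029 payoff=3.1471 vs cont=13.8639 → 13.8639 [wait]  node(4,4) S=183.9856 payoff=0.0000 vs cont=3.9320 → 3.9320 [wait]  ⇒ S*(4)=100.5081
t_3: node(3,0) S=90.8735 payoff=62.6765 vs cont=61.8190 → 62.6765 [stop]  node(3,1) S=111.1641 payoff=42.3859 vs cont=41.9756 → 42.3859 [stop]  node(3,2) S=135.9854 payoff=17.5646 vs cont=22.5063 → 22.5063 [wait]  node(3,3) S=166.3489 payoff=0.0000 vs cont=8.8221 → 8.8221 [wait]  ⇒ S*(3)=111.1641
t_2: node(2,0) S=100.5081 payoff=53.0419 vs cont=52.1844 → 53.0419 [stop]  node(2,1) S=122.9500 payoff=30.6000 vs cont=32.2126 → 32.2126 [wait]  node(2,2) S=150.4029 payoff=3.1471 vs cont=15.5407 → 15.5407 [wait]  ⇒ S*(2)=100.5081
t_1: node(1,0) S=111.1641 payoff=42.3859 vs cont=42.3343 → 42.3859 [stop]  node(1,1) S=135.9854 payoff=17.5646 vs cont=23.6994 → 23.6994 [wait]  ⇒ S*(1)=111.1641
t_0: node(0,0) S=122.9500 payoff=30.6000 vs cont=32.8089 → 32.8089 [wait]  ⇒ S*(0)=-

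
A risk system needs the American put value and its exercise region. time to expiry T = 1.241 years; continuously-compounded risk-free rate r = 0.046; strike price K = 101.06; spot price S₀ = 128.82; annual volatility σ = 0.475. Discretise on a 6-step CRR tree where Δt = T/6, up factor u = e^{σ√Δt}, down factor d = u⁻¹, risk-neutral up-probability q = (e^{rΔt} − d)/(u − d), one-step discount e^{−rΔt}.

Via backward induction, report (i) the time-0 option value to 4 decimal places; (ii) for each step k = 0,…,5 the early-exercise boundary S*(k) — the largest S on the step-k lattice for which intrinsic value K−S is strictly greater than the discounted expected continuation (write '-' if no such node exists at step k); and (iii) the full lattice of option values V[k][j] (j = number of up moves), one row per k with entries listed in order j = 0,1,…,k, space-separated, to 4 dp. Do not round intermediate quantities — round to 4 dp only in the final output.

Δt=0.20683, u=1.24113, d=0.80572, q=0.46816, disc=e^(-rΔt)=0.99053
k=6 terminal: V=max(K-S,0) → 65.8170 46.7713 17.4330 0.0000 0.0000 0.0000 0.0000
k=5: j=0 S=43.7412 intr=57.3188 cont=56.3618 V=57.3188[EX]; j=1 S=67.3795 intr=33.6805 cont=32.7235 V=33.6805[EX]; j=2 S=103.7922 intr=0.0000 cont=9.1838 V=9.1838[hold]; j=3 S=159.8828 intr=0.0000 cont=0.0000 V=0.0000[hold]; j=4 S=246.2854 intr=0.0000 cont=0.0000 V=0.0000[hold]; j=5 S=379.3809 intr=0.0000 cont=0.0000 V=0.0000[hold]  S*(5)=67.3795
k=4: j=0 S=54.2887 intr=46.7713 cont=45.8143 V=46.7713[EX]; j=1 S=83.6270 intr=17.4330 cont=22.0018 V=22.0018[hold]; j=2 S=128.8200 intr=0.0000 cont=4.8381 V=4.8381[hold]; j=3 S=198.4359 intr=0.0000 cont=0.0000 V=0.0000[hold]; j=4 S=305.6730 intr=0.0000 cont=0.0000 V=0.0000[hold]  S*(4)=54.2887
k=3: j=0 S=67.3795 intr=33.6805 cont=34.8422 V=34.8422[hold]; j=1 S=103.7922 intr=0.0000 cont=13.8342 V=13.8342[hold]; j=2 S=159.8828 intr=0.0000 cont=2.5487 V=2.5487[hold]; j=3 S=246.2854 intr=0.0000 cont=0.0000 V=0.0000[hold]  S*(3)=-
k=2: j=0 S=83.6270 intr=17.4330 cont=24.7703 V=24.7703[hold]; j=1 S=128.8200 intr=0.0000 cont=8.4699 V=8.4699[hold]; j=2 S=198.4359 intr=0.0000 cont=1.3427 V=1.3427[hold]  S*(2)=-
k=1: j=0 S=103.7922 intr=0.0000 cont=16.9768 V=16.9768[hold]; j=1 S=159.8828 intr=0.0000 cont=5.0846 V=5.0846[hold]  S*(1)=-
k=0: j=0 S=128.8200 intr=0.0000 cont=11.3014 V=11.3014[hold]  S*(0)=-

price = 11.3014
boundary = - - - - 54.2887 67.3795
tree:
11.3014
16.9768 5.0846
24.7703 8.4699 1.3427
34.8422 13.8342 2.5487 0.0000
46.7713 22.0018 4.8381 0.0000 0.0000
57.3188 33.6805 9.1838 0.0000 0.0000 0.0000
65.8170 46.7713 17.4330 0.0000 0.0000 0.0000 0.0000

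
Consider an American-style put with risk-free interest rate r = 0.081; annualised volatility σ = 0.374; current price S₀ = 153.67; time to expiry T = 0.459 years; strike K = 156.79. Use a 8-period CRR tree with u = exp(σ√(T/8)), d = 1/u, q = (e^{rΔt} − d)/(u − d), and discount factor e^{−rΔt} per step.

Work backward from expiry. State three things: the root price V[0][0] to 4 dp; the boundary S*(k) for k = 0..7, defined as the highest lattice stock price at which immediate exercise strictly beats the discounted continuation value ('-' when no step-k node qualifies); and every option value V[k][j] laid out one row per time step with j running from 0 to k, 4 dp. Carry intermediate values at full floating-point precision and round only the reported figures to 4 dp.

price = 14.8119
boundary = - - - 117.4548 107.3902 117.4548 128.4627 140.5022
tree:
14.8119
21.2137 8.6381
29.4201 13.3203 4.1025
39.3352 19.9182 6.9395 1.3438
49.3998 28.6683 11.4769 2.5309 0.1860
58.6019 39.3352 18.4184 4.7403 0.3764 0.0000
67.0156 49.3998 28.3273 8.8208 0.7617 0.0000 0.0000
74.7082 58.6019 39.3352 16.2878 1.5416 0.0000 0.0000 0.0000
81.7417 67.0156 49.3998 28.3273 3.1200 0.0000 0.0000 0.0000 0.0000

Δt=0.05738  u=1.09372  d=0.91431  q=0.50358  discount=0.99536
step 8 (expiry): payoffs max(K−S,0) = 81.7417 67.0156 49.3998 28.3273 3.1200 0.0000 0.0000 0.0000 0.0000
step 7: (k=7,j=0): S=82.0818, (K−S)⁺=74.7082, hold=73.9813 ⇒ V=74.7082 exercise | (k=7,j=1): S=98.1881, (K−S)⁺=58.6019, hold=57.8749 ⇒ V=58.6019 exercise | (k=7,j=2): S=117.4548, (K−S)⁺=39.3352, hold=38.6082 ⇒ V=39.3352 exercise | (k=7,j=3): S=140.5022, (K−S)⁺=16.2878, hold=15.5609 ⇒ V=16.2878 exercise | (k=7,j=4): S=168.0719, (K−S)⁺=0.0000, hold=1.5416 ⇒ V=1.5416 continue | (k=7,j=5): S=201.0515, (K−S)⁺=0.0000, hold=0.0000 ⇒ V=0.0000 continue | (k=7,j=6): S=240.5024, (K−S)⁺=0.0000, hold=0.0000 ⇒ V=0.0000 continue | (k=7,j=7): S=287.6945, (K−S)⁺=0.0000, hold=0.0000 ⇒ V=0.0000 continue  boundary S*=140.5022
step 6: (k=6,j=0): S=89.7744, (K−S)⁺=67.0156, hold=66.2886 ⇒ V=67.0156 exercise | (k=6,j=1): S=107.3902, (K−S)⁺=49.3998, hold=48.6728 ⇒ V=49.3998 exercise | (k=6,j=2): S=128.4627, (K−S)⁺=28.3273, hold=27.6004 ⇒ V=28.3273 exercise | (k=6,j=3): S=153.6700, (K−S)⁺=3.1200, hold=8.8208 ⇒ V=8.8208 continue | (k=6,j=4): S=183.8236, (K−S)⁺=0.0000, hold=0.7617 ⇒ V=0.7617 continue | (k=6,j=5): S=219.8940, (K−S)⁺=0.0000, hold=0.0000 ⇒ V=0.0000 continue | (k=6,j=6): S=263.0422, (K−S)⁺=0.0000, hold=0.0000 ⇒ V=0.0000 continue  boundary S*=128.4627
step 5: (k=5,j=0): S=98.1881, (K−S)⁺=58.6019, hold=57.8749 ⇒ V=58.6019 exercise | (k=5,j=1): S=117.4548, (K−S)⁺=39.3352, hold=38.6082 ⇒ V=39.3352 exercise | (k=5,j=2): S=140.5022, (K−S)⁺=16.2878, hold=18.4184 ⇒ V=18.4184 continue | (k=5,j=3): S=168.0719, (K−S)⁺=0.0000, hold=4.7403 ⇒ V=4.7403 continue | (k=5,j=4): S=201.0515, (K−S)⁺=0.0000, hold=0.3764 ⇒ V=0.3764 continue | (k=5,j=5): S=240.5024, (K−S)⁺=0.0000, hold=0.0000 ⇒ V=0.0000 continue  boundary S*=117.4548
step 4: (k=4,j=0): S=107.3902, (K−S)⁺=49.3998, hold=48.6728 ⇒ V=49.3998 exercise | (k=4,j=1): S=128.4627, (K−S)⁺=28.3273, hold=28.6683 ⇒ V=28.6683 continue | (k=4,j=2): S=153.6700, (K−S)⁺=3.1200, hold=11.4769 ⇒ V=11.4769 continue | (k=4,j=3): S=183.8236, (K−S)⁺=0.0000, hold=2.5309 ⇒ V=2.5309 continue | (k=4,j=4): S=219.8940, (K−S)⁺=0.0000, hold=0.1860 ⇒ V=0.1860 continue  boundary S*=107.3902
step 3: (k=3,j=0): S=117.4548, (K−S)⁺=39.3352, hold=38.7791 ⇒ V=39.3352 exercise | (k=3,j=1): S=140.5022, (K−S)⁺=16.2878, hold=19.9182 ⇒ V=19.9182 continue | (k=3,j=2): S=168.0719, (K−S)⁺=0.0000, hold=6.9395 ⇒ V=6.9395 continue | (k=3,j=3): S=201.0515, (K−S)⁺=0.0000, hold=1.3438 ⇒ V=1.3438 continue  boundary S*=117.4548
step 2: (k=2,j=0): S=128.4627, (K−S)⁺=28.3273, hold=29.4201 ⇒ V=29.4201 continue | (k=2,j=1): S=153.6700, (K−S)⁺=3.1200, hold=13.3203 ⇒ V=13.3203 continue | (k=2,j=2): S=183.8236, (K−S)⁺=0.0000, hold=4.1025 ⇒ V=4.1025 continue  boundary S*=-
step 1: (k=1,j=0): S=140.5022, (K−S)⁺=16.2878, hold=21.2137 ⇒ V=21.2137 continue | (k=1,j=1): S=168.0719, (K−S)⁺=0.0000, hold=8.6381 ⇒ V=8.6381 continue  boundary S*=-
step 0: (k=0,j=0): S=153.6700, (K−S)⁺=3.1200, hold=14.8119 ⇒ V=14.8119 continue  boundary S*=-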